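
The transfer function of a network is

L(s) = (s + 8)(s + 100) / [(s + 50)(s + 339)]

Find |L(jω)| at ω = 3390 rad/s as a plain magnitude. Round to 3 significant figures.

0.995

At s = jω = j3390:
zero (s+8): 8 + j3390 → |·| = √(8²+3390²) = √11492164 ≈ 3390, ∠ = arctan(3390/8) ≈ 89.86°
zero (s+100): 100 + j3390 → |·| = √(100²+3390²) = √11502100 ≈ 3391.5, ∠ = arctan(3390/100) ≈ 88.31°
pole (s+50): 50 + j3390 → |·| = √(50²+3390²) = √11494600 ≈ 3390.4, ∠ = arctan(3390/50) ≈ 89.15°
pole (s+339): 339 + j3390 → |·| = √(339²+3390²) = √11607021 ≈ 3406.9, ∠ = arctan(3390/339) ≈ 84.29°
|L| = 1 · 1.1497e+07 / 1.1551e+07 ≈ 0.99533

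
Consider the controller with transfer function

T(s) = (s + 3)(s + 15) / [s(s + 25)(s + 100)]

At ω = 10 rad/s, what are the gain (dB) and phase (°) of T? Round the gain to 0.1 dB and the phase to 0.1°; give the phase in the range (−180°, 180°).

-43.2 dB, -10.5°

At s = jω = j10:
zero (s+3): 3 + j10 → |·| = √(3²+10²) = √109 ≈ 10.44, ∠ = arctan(10/3) ≈ 73.30°
zero (s+15): 15 + j10 → |·| = √(15²+10²) = √325 ≈ 18.028, ∠ = arctan(10/15) ≈ 33.69°
pole (s+25): 25 + j10 → |·| = √(25²+10²) = √725 ≈ 26.926, ∠ = arctan(10/25) ≈ 21.80°
pole (s+100): 100 + j10 → |·| = √(100²+10²) = √10100 ≈ 100.5, ∠ = arctan(10/100) ≈ 5.71°
pole at origin: |s| = 10, ∠ = 90.00° (in denominator)
|T| = 1 · 188.21 / 27061 ≈ 0.006955
Gain = 20 log₁₀(0.006955) ≈ -43.15 dB
∠T = 106.99° − 117.51° = -10.52°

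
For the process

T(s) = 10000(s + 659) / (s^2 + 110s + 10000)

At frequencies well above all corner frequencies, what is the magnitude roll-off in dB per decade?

-20 dB/decade

Each pole contributes −20 dB/decade at high frequency; each zero contributes +20 dB/decade.
Net: 1 zero(s) − 2 pole(s) → -20 dB/decade.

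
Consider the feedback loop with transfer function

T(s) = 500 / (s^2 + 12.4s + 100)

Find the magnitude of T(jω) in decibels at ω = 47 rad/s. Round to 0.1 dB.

-12.8 dB

At s = jω = j47:
quadratic: (j47)² + 12.4·j47 + 100 = -2109 + j582.8 → |·| ≈ 2188, ∠ ≈ 164.55°
|T| = 500 / 2188 ≈ 0.22852
Gain = 20 log₁₀(0.22852) ≈ -12.82 dB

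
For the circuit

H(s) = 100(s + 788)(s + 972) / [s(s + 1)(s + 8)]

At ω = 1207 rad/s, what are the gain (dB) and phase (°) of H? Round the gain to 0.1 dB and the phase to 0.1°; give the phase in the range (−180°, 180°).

-17.9 dB, -161.6°

At s = jω = j1207:
zero (s+788): 788 + j1207 → |·| = √(788²+1207²) = √2077793 ≈ 1441.5, ∠ = arctan(1207/788) ≈ 56.86°
zero (s+972): 972 + j1207 → |·| = √(972²+1207²) = √2401633 ≈ 1549.7, ∠ = arctan(1207/972) ≈ 51.16°
pole (s+1): 1 + j1207 → |·| = √(1²+1207²) = √1456850 ≈ 1207, ∠ = arctan(1207/1) ≈ 89.95°
pole (s+8): 8 + j1207 → |·| = √(8²+1207²) = √1456913 ≈ 1207, ∠ = arctan(1207/8) ≈ 89.62°
pole at origin: |s| = 1207, ∠ = 90.00° (in denominator)
|H| = 100 · 2.2339e+06 / 1.7584e+09 ≈ 0.12704
Gain = 20 log₁₀(0.12704) ≈ -17.92 dB
∠H = 108.02° − 269.57° = -161.55°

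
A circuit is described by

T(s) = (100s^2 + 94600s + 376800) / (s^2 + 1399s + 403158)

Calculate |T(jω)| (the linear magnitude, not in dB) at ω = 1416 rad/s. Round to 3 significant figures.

94.5

Substitute s = j1416:
Numerator: 100(j1416)^2 + 94600(j1416) + 376800 = -200128800 + j133953600
Denominator: (j1416)^2 + 1399(j1416) + 403158 = -1601898 + j1980984
|N| = √(200128800² + 133953600²) ≈ 2.4082e+08, ∠N ≈ 146.20°
|D| = √(1601898² + 1980984²) ≈ 2.5476e+06, ∠D ≈ 128.96°
|T| = 2.4082e+08 / 2.5476e+06 ≈ 94.528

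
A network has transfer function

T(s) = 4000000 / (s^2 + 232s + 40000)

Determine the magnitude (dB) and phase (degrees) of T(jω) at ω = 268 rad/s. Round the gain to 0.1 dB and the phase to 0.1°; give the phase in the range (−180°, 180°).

35.2 dB, -117.1°

At s = jω = j268:
quadratic: (j268)² + 232·j268 + 40000 = -31824 + j62176 → |·| ≈ 69847, ∠ ≈ 117.11°
|T| = 4000000 / 69847 ≈ 57.268
Gain = 20 log₁₀(57.268) ≈ 35.16 dB
∠T = 0.00° − 117.11° = -117.11°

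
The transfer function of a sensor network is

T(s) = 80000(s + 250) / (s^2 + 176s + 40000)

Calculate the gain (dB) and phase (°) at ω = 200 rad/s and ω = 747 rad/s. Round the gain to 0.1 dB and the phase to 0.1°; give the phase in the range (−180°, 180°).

At s = jω = j200:
zero (s+250): 250 + j200 → |·| = √(250²+200²) = √102500 ≈ 320.16, ∠ = arctan(200/250) ≈ 38.66°
quadratic: (j200)² + 176·j200 + 40000 = 0 + j35200 → |·| ≈ 35200, ∠ ≈ 90.00°
|T| = 80000 · 320.16 / 35200 ≈ 727.64
Gain = 20 log₁₀(727.64) ≈ 57.24 dB
∠T = 38.66° − 90.00° = -51.34°

At s = jω = j747:
zero (s+250): 250 + j747 → |·| = √(250²+747²) = √620509 ≈ 787.72, ∠ = arctan(747/250) ≈ 71.50°
quadratic: (j747)² + 176·j747 + 40000 = -518009 + j131472 → |·| ≈ 5.3443e+05, ∠ ≈ 165.76°
|T| = 80000 · 787.72 / 5.3443e+05 ≈ 117.92
Gain = 20 log₁₀(117.92) ≈ 41.43 dB
∠T = 71.50° − 165.76° = -94.26°

ω = 200: 57.2 dB, -51.3°; ω = 747: 41.4 dB, -94.3°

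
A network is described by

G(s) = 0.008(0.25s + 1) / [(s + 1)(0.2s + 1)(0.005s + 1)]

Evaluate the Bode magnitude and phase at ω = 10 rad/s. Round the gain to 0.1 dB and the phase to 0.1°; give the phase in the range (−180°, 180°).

-60.4 dB, -82.4°

At ω = 10 rad/s:
zero (1 + j10·0.25) = 1 + j2.5 → |·| ≈ 2.6926, ∠ ≈ 68.20°
pole (1 + j10·1) = 1 + j10 → |·| ≈ 10.05, ∠ ≈ 84.29°
pole (1 + j10·0.2) = 1 + j2 → |·| ≈ 2.2361, ∠ ≈ 63.43°
pole (1 + j10·0.005) = 1 + j0.05 → |·| ≈ 1.0012, ∠ ≈ 2.86°
|G| = 0.008 · 2.6926 / (10.05 · 2.2361 · 1.0012) ≈ 0.00095738
Gain = 20 log₁₀(0.00095738) ≈ -60.38 dB
∠G = (68.20°) − (84.29° + 63.43° + 2.86°) = -82.38°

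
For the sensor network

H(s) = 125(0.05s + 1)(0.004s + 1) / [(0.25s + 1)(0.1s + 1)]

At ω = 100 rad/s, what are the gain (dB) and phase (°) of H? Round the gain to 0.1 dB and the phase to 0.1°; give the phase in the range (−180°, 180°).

At ω = 100 rad/s:
zero (1 + j100·0.05) = 1 + j5 → |·| ≈ 5.099, ∠ ≈ 78.69°
zero (1 + j100·0.004) = 1 + j0.4 → |·| ≈ 1.077, ∠ ≈ 21.80°
pole (1 + j100·0.25) = 1 + j25 → |·| ≈ 25.02, ∠ ≈ 87.71°
pole (1 + j100·0.1) = 1 + j10 → |·| ≈ 10.05, ∠ ≈ 84.29°
|H| = 125 · 5.099 · 1.077 / (25.02 · 10.05) ≈ 2.73
Gain = 20 log₁₀(2.73) ≈ 8.72 dB
∠H = (78.69° + 21.80°) − (87.71° + 84.29°) = -71.51°

8.7 dB, -71.5°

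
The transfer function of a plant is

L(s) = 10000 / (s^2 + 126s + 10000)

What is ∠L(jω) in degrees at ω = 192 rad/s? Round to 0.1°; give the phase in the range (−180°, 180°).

-138.0°

At s = jω = j192:
quadratic: (j192)² + 126·j192 + 10000 = -26864 + j24192 → |·| ≈ 36151, ∠ ≈ 138.00°
∠L = 0.00° − 138.00° = -138.00°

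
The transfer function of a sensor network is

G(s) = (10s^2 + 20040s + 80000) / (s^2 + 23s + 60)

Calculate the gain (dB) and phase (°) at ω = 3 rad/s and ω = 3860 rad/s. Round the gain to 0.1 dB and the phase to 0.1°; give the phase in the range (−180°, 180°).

Substitute s = j3:
Numerator: 10(j3)^2 + 20040(j3) + 80000 = 79910 + j60120
Denominator: (j3)^2 + 23(j3) + 60 = 51 + j69
|N| = √(79910² + 60120²) ≈ 1e+05, ∠N ≈ 36.96°
|D| = √(51² + 69²) ≈ 85.802, ∠D ≈ 53.53°
|G| = 1e+05 / 85.802 ≈ 1165.5
Gain = 20 log₁₀(1165.5) ≈ 61.33 dB
∠G = 36.96° − 53.53° = -16.57°

Substitute s = j3860:
Numerator: 10(j3860)^2 + 20040(j3860) + 80000 = -148916000 + j77354400
Denominator: (j3860)^2 + 23(j3860) + 60 = -14899540 + j88780
|N| = √(148916000² + 77354400²) ≈ 1.6781e+08, ∠N ≈ 152.55°
|D| = √(14899540² + 88780²) ≈ 1.49e+07, ∠D ≈ 179.66°
|G| = 1.6781e+08 / 1.49e+07 ≈ 11.262
Gain = 20 log₁₀(11.262) ≈ 21.03 dB
∠G = 152.55° − 179.66° = -27.11°

ω = 3: 61.3 dB, -16.6°; ω = 3860: 21.0 dB, -27.1°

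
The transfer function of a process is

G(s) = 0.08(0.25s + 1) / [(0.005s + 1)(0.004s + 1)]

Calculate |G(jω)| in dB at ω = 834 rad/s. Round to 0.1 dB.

1.0 dB

At ω = 834 rad/s:
zero (1 + j834·0.25) = 1 + j208.5 → |·| ≈ 208.5, ∠ ≈ 89.73°
pole (1 + j834·0.005) = 1 + j4.17 → |·| ≈ 4.2882, ∠ ≈ 76.51°
pole (1 + j834·0.004) = 1 + j3.336 → |·| ≈ 3.4827, ∠ ≈ 73.31°
|G| = 0.08 · 208.5 / (4.2882 · 3.4827) ≈ 1.1169
Gain = 20 log₁₀(1.1169) ≈ 0.96 dB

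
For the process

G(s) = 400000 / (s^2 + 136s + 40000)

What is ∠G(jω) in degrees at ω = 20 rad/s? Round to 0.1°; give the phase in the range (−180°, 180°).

-3.9°

At s = jω = j20:
quadratic: (j20)² + 136·j20 + 40000 = 39600 + j2720 → |·| ≈ 39693, ∠ ≈ 3.93°
∠G = 0.00° − 3.93° = -3.93°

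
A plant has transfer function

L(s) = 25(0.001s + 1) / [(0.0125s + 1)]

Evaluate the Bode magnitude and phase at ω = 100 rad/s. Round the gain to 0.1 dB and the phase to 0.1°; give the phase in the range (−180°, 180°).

At ω = 100 rad/s:
zero (1 + j100·0.001) = 1 + j0.1 → |·| ≈ 1.005, ∠ ≈ 5.71°
pole (1 + j100·0.0125) = 1 + j1.25 → |·| ≈ 1.6008, ∠ ≈ 51.34°
|L| = 25 · 1.005 / (1.6008) ≈ 15.695
Gain = 20 log₁₀(15.695) ≈ 23.92 dB
∠L = (5.71°) − (51.34°) = -45.63°

23.9 dB, -45.6°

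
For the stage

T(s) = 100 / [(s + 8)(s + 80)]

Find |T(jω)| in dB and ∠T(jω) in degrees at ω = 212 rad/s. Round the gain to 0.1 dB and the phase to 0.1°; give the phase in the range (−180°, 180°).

At s = jω = j212:
pole (s+8): 8 + j212 → |·| = √(8²+212²) = √45008 ≈ 212.15, ∠ = arctan(212/8) ≈ 87.84°
pole (s+80): 80 + j212 → |·| = √(80²+212²) = √51344 ≈ 226.59, ∠ = arctan(212/80) ≈ 69.33°
|T| = 100 / 48071 ≈ 0.0020803
Gain = 20 log₁₀(0.0020803) ≈ -53.64 dB
∠T = 0.00° − 157.17° = -157.17°

-53.6 dB, -157.2°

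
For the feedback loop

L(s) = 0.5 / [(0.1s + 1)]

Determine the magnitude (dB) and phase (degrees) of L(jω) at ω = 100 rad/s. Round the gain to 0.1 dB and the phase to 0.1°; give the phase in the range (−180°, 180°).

-26.1 dB, -84.3°

At ω = 100 rad/s:
pole (1 + j100·0.1) = 1 + j10 → |·| ≈ 10.05, ∠ ≈ 84.29°
|L| = 0.5 · 1 / (10.05) ≈ 0.049751
Gain = 20 log₁₀(0.049751) ≈ -26.06 dB
∠L = (0°) − (84.29°) = -84.29°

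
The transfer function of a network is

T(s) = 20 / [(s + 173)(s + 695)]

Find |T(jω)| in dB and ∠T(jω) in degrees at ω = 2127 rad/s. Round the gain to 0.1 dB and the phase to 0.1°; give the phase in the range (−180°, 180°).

-107.6 dB, -157.3°

At s = jω = j2127:
pole (s+173): 173 + j2127 → |·| = √(173²+2127²) = √4554058 ≈ 2134, ∠ = arctan(2127/173) ≈ 85.35°
pole (s+695): 695 + j2127 → |·| = √(695²+2127²) = √5007154 ≈ 2237.7, ∠ = arctan(2127/695) ≈ 71.91°
|T| = 20 / 4.7753e+06 ≈ 4.1882e-06
Gain = 20 log₁₀(4.1882e-06) ≈ -107.56 dB
∠T = 0.00° − 157.26° = -157.26°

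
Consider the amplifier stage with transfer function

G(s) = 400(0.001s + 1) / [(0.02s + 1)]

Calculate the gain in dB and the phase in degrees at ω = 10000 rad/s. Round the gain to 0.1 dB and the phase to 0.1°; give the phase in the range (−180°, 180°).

At ω = 10000 rad/s:
zero (1 + j10000·0.001) = 1 + j10 → |·| ≈ 10.05, ∠ ≈ 84.29°
pole (1 + j10000·0.02) = 1 + j200 → |·| ≈ 200, ∠ ≈ 89.71°
|G| = 400 · 10.05 / (200) ≈ 20.1
Gain = 20 log₁₀(20.1) ≈ 26.06 dB
∠G = (84.29°) − (89.71°) = -5.42°

26.1 dB, -5.4°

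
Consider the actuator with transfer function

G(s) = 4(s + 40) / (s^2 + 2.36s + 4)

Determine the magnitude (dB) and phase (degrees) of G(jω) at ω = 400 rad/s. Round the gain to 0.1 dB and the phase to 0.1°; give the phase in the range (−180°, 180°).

-40.0 dB, -95.4°

At s = jω = j400:
zero (s+40): 40 + j400 → |·| = √(40²+400²) = √161600 ≈ 402, ∠ = arctan(400/40) ≈ 84.29°
quadratic: (j400)² + 2.36·j400 + 4 = -159996 + j944 → |·| ≈ 1.6e+05, ∠ ≈ 179.66°
|G| = 4 · 402 / 1.6e+05 ≈ 0.01005
Gain = 20 log₁₀(0.01005) ≈ -39.96 dB
∠G = 84.29° − 179.66° = -95.37°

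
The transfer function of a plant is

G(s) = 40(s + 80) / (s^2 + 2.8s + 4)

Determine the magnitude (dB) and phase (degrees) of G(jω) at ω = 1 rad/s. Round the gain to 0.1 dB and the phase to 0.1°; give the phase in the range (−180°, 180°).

At s = jω = j1:
zero (s+80): 80 + j1 → |·| = √(80²+1²) = √6401 ≈ 80.006, ∠ = arctan(1/80) ≈ 0.72°
quadratic: (j1)² + 2.8·j1 + 4 = 3 + j2.8 → |·| ≈ 4.1037, ∠ ≈ 43.03°
|G| = 40 · 80.006 / 4.1037 ≈ 779.84
Gain = 20 log₁₀(779.84) ≈ 57.84 dB
∠G = 0.72° − 43.03° = -42.31°

57.8 dB, -42.3°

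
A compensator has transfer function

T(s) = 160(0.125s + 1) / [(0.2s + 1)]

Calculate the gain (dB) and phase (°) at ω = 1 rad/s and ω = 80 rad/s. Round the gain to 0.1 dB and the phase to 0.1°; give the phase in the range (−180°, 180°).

At ω = 1 rad/s:
zero (1 + j1·0.125) = 1 + j0.125 → |·| ≈ 1.0078, ∠ ≈ 7.13°
pole (1 + j1·0.2) = 1 + j0.2 → |·| ≈ 1.0198, ∠ ≈ 11.31°
|T| = 160 · 1.0078 / (1.0198) ≈ 158.12
Gain = 20 log₁₀(158.12) ≈ 43.98 dB
∠T = (7.13°) − (11.31°) = -4.18°

At ω = 80 rad/s:
zero (1 + j80·0.125) = 1 + j10 → |·| ≈ 10.05, ∠ ≈ 84.29°
pole (1 + j80·0.2) = 1 + j16 → |·| ≈ 16.031, ∠ ≈ 86.42°
|T| = 160 · 10.05 / (16.031) ≈ 100.31
Gain = 20 log₁₀(100.31) ≈ 40.03 dB
∠T = (84.29°) − (86.42°) = -2.13°

ω = 1: 44.0 dB, -4.2°; ω = 80: 40.0 dB, -2.1°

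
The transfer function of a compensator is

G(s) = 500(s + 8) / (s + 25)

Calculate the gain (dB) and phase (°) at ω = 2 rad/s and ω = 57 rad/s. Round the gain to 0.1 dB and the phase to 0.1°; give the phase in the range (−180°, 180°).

At s = jω = j2:
zero (s+8): 8 + j2 → |·| = √(8²+2²) = √68 ≈ 8.2462, ∠ = arctan(2/8) ≈ 14.04°
pole (s+25): 25 + j2 → |·| = √(25²+2²) = √629 ≈ 25.08, ∠ = arctan(2/25) ≈ 4.57°
|G| = 500 · 8.2462 / 25.08 ≈ 164.4
Gain = 20 log₁₀(164.4) ≈ 44.32 dB
∠G = 14.04° − 4.57° = 9.47°

At s = jω = j57:
zero (s+8): 8 + j57 → |·| = √(8²+57²) = √3313 ≈ 57.559, ∠ = arctan(57/8) ≈ 82.01°
pole (s+25): 25 + j57 → |·| = √(25²+57²) = √3874 ≈ 62.241, ∠ = arctan(57/25) ≈ 66.32°
|G| = 500 · 57.559 / 62.241 ≈ 462.39
Gain = 20 log₁₀(462.39) ≈ 53.30 dB
∠G = 82.01° − 66.32° = 15.69°

ω = 2: 44.3 dB, 9.5°; ω = 57: 53.3 dB, 15.7°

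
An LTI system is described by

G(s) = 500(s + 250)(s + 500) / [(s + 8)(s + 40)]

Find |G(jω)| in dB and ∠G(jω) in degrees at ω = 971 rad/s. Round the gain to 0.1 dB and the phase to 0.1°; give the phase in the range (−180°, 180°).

At s = jω = j971:
zero (s+250): 250 + j971 → |·| = √(250²+971²) = √1005341 ≈ 1002.7, ∠ = arctan(971/250) ≈ 75.56°
zero (s+500): 500 + j971 → |·| = √(500²+971²) = √1192841 ≈ 1092.2, ∠ = arctan(971/500) ≈ 62.75°
pole (s+8): 8 + j971 → |·| = √(8²+971²) = √942905 ≈ 971.03, ∠ = arctan(971/8) ≈ 89.53°
pole (s+40): 40 + j971 → |·| = √(40²+971²) = √944441 ≈ 971.82, ∠ = arctan(971/40) ≈ 87.64°
|G| = 500 · 1.0951e+06 / 9.4367e+05 ≈ 580.23
Gain = 20 log₁₀(580.23) ≈ 55.27 dB
∠G = 138.31° − 177.17° = -38.86°

55.3 dB, -38.9°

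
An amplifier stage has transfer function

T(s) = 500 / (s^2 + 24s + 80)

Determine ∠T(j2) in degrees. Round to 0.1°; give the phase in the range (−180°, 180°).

-32.3°

Substitute s = j2:
Numerator: 500 = 500 + j0
Denominator: (j2)^2 + 24(j2) + 80 = 76 + j48
|N| = √(500² + 0²) ≈ 500, ∠N ≈ 0.00°
|D| = √(76² + 48²) ≈ 89.889, ∠D ≈ 32.28°
∠T = 0.00° − 32.28° = -32.28°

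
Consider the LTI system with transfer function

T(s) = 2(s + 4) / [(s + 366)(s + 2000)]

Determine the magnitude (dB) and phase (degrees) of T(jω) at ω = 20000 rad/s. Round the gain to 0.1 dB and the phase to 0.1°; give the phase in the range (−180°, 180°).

-80.0 dB, -83.3°

At s = jω = j20000:
zero (s+4): 4 + j20000 → |·| = √(4²+20000²) = √400000016 ≈ 20000, ∠ = arctan(20000/4) ≈ 89.99°
pole (s+366): 366 + j20000 → |·| = √(366²+20000²) = √400133956 ≈ 20003, ∠ = arctan(20000/366) ≈ 88.95°
pole (s+2000): 2000 + j20000 → |·| = √(2000²+20000²) = √404000000 ≈ 20100, ∠ = arctan(20000/2000) ≈ 84.29°
|T| = 2 · 20000 / 4.0206e+08 ≈ 9.9488e-05
Gain = 20 log₁₀(9.9488e-05) ≈ -80.04 dB
∠T = 89.99° − 173.24° = -83.25°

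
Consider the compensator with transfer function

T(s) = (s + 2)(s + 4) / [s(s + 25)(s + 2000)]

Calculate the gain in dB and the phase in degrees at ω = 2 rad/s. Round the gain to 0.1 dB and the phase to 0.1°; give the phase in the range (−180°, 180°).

-78.0 dB, -23.1°

At s = jω = j2:
zero (s+2): 2 + j2 → |·| = √(2²+2²) = √8 ≈ 2.8284, ∠ = arctan(2/2) ≈ 45.00°
zero (s+4): 4 + j2 → |·| = √(4²+2²) = √20 ≈ 4.4721, ∠ = arctan(2/4) ≈ 26.57°
pole (s+25): 25 + j2 → |·| = √(25²+2²) = √629 ≈ 25.08, ∠ = arctan(2/25) ≈ 4.57°
pole (s+2000): 2000 + j2 → |·| = √(2000²+2²) = √4000004 ≈ 2000, ∠ = arctan(2/2000) ≈ 0.06°
pole at origin: |s| = 2, ∠ = 90.00° (in denominator)
|T| = 1 · 12.649 / 1.0032e+05 ≈ 0.00012609
Gain = 20 log₁₀(0.00012609) ≈ -77.99 dB
∠T = 71.57° − 94.63° = -23.06°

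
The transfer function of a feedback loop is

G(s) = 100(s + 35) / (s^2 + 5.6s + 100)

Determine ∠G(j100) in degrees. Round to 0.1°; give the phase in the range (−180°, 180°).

-106.1°

At s = jω = j100:
zero (s+35): 35 + j100 → |·| = √(35²+100²) = √11225 ≈ 105.95, ∠ = arctan(100/35) ≈ 70.71°
quadratic: (j100)² + 5.6·j100 + 100 = -9900 + j560 → |·| ≈ 9915.8, ∠ ≈ 176.76°
∠G = 70.71° − 176.76° = -106.05°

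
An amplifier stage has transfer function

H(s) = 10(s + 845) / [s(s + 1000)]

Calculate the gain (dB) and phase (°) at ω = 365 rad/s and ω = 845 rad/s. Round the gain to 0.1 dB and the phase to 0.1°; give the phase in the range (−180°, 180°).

At s = jω = j365:
zero (s+845): 845 + j365 → |·| = √(845²+365²) = √847250 ≈ 920.46, ∠ = arctan(365/845) ≈ 23.36°
pole (s+1000): 1000 + j365 → |·| = √(1000²+365²) = √1133225 ≈ 1064.5, ∠ = arctan(365/1000) ≈ 20.05°
pole at origin: |s| = 365, ∠ = 90.00° (in denominator)
|H| = 10 · 920.46 / 3.8854e+05 ≈ 0.02369
Gain = 20 log₁₀(0.02369) ≈ -32.51 dB
∠H = 23.36° − 110.05° = -86.69°

At s = jω = j845:
zero (s+845): 845 + j845 → |·| = √(845²+845²) = √1428050 ≈ 1195, ∠ = arctan(845/845) ≈ 45.00°
pole (s+1000): 1000 + j845 → |·| = √(1000²+845²) = √1714025 ≈ 1309.2, ∠ = arctan(845/1000) ≈ 40.20°
pole at origin: |s| = 845, ∠ = 90.00° (in denominator)
|H| = 10 · 1195 / 1.1063e+06 ≈ 0.010802
Gain = 20 log₁₀(0.010802) ≈ -39.33 dB
∠H = 45.00° − 130.20° = -85.20°

ω = 365: -32.5 dB, -86.7°; ω = 845: -39.3 dB, -85.2°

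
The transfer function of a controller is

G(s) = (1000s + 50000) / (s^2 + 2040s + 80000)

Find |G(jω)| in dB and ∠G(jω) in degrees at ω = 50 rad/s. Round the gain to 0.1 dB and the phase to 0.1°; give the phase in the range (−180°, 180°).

-5.2 dB, -7.8°

Substitute s = j50:
Numerator: 1000(j50) + 50000 = 50000 + j50000
Denominator: (j50)^2 + 2040(j50) + 80000 = 77500 + j102000
|N| = √(50000² + 50000²) ≈ 70711, ∠N ≈ 45.00°
|D| = √(77500² + 102000²) ≈ 1.281e+05, ∠D ≈ 52.77°
|G| = 70711 / 1.281e+05 ≈ 0.552
Gain = 20 log₁₀(0.552) ≈ -5.16 dB
∠G = 45.00° − 52.77° = -7.77°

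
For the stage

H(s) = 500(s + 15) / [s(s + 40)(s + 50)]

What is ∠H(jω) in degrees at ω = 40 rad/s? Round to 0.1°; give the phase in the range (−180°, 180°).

At s = jω = j40:
zero (s+15): 15 + j40 → |·| = √(15²+40²) = √1825 ≈ 42.72, ∠ = arctan(40/15) ≈ 69.44°
pole (s+40): 40 + j40 → |·| = √(40²+40²) = √3200 ≈ 56.569, ∠ = arctan(40/40) ≈ 45.00°
pole (s+50): 50 + j40 → |·| = √(50²+40²) = √4100 ≈ 64.031, ∠ = arctan(40/50) ≈ 38.66°
pole at origin: |s| = 40, ∠ = 90.00° (in denominator)
∠H = 69.44° − 173.66° = -104.22°

-104.2°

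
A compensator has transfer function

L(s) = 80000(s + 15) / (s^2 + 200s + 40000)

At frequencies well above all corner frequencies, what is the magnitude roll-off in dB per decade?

-20 dB/decade

Each pole contributes −20 dB/decade at high frequency; each zero contributes +20 dB/decade.
Net: 1 zero(s) − 2 pole(s) → -20 dB/decade.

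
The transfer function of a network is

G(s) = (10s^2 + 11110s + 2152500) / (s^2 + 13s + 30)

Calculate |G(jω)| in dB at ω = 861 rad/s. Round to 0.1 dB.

Substitute s = j861:
Numerator: 10(j861)^2 + 11110(j861) + 2152500 = -5260710 + j9565710
Denominator: (j861)^2 + 13(j861) + 30 = -741291 + j11193
|N| = √(5260710² + 9565710²) ≈ 1.0917e+07, ∠N ≈ 118.81°
|D| = √(741291² + 11193²) ≈ 7.4138e+05, ∠D ≈ 179.13°
|G| = 1.0917e+07 / 7.4138e+05 ≈ 14.725
Gain = 20 log₁₀(14.725) ≈ 23.36 dB

23.4 dB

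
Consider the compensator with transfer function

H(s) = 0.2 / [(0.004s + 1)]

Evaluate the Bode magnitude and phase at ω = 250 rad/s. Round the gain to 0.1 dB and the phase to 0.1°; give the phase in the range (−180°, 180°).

-17.0 dB, -45.0°

At ω = 250 rad/s:
pole (1 + j250·0.004) = 1 + j1 → |·| ≈ 1.4142, ∠ ≈ 45.00°
|H| = 0.2 · 1 / (1.4142) ≈ 0.14142
Gain = 20 log₁₀(0.14142) ≈ -16.99 dB
∠H = (0°) − (45.00°) = -45.00°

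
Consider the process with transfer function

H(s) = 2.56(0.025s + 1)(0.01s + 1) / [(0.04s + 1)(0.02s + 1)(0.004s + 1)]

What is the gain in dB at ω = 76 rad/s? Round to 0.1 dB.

1.1 dB

At ω = 76 rad/s:
zero (1 + j76·0.025) = 1 + j1.9 → |·| ≈ 2.1471, ∠ ≈ 62.24°
zero (1 + j76·0.01) = 1 + j0.76 → |·| ≈ 1.256, ∠ ≈ 37.23°
pole (1 + j76·0.04) = 1 + j3.04 → |·| ≈ 3.2002, ∠ ≈ 71.79°
pole (1 + j76·0.02) = 1 + j1.52 → |·| ≈ 1.8195, ∠ ≈ 56.66°
pole (1 + j76·0.004) = 1 + j0.304 → |·| ≈ 1.0452, ∠ ≈ 16.91°
|H| = 2.56 · 2.1471 · 1.256 / (3.2002 · 1.8195 · 1.0452) ≈ 1.1344
Gain = 20 log₁₀(1.1344) ≈ 1.10 dB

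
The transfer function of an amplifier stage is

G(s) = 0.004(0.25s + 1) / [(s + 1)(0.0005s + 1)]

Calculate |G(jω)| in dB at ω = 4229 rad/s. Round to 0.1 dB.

-67.4 dB

At ω = 4229 rad/s:
zero (1 + j4229·0.25) = 1 + j1057.25 → |·| ≈ 1057.3, ∠ ≈ 89.95°
pole (1 + j4229·1) = 1 + j4229 → |·| ≈ 4229, ∠ ≈ 89.99°
pole (1 + j4229·0.0005) = 1 + j2.1145 → |·| ≈ 2.339, ∠ ≈ 64.69°
|G| = 0.004 · 1057.3 / (4229 · 2.339) ≈ 0.00042755
Gain = 20 log₁₀(0.00042755) ≈ -67.38 dB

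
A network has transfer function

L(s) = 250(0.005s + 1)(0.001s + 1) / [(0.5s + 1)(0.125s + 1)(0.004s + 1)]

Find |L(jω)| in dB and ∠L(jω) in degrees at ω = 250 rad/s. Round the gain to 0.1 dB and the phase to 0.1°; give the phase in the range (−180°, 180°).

At ω = 250 rad/s:
zero (1 + j250·0.005) = 1 + j1.25 → |·| ≈ 1.6008, ∠ ≈ 51.34°
zero (1 + j250·0.001) = 1 + j0.25 → |·| ≈ 1.0308, ∠ ≈ 14.04°
pole (1 + j250·0.5) = 1 + j125 → |·| ≈ 125, ∠ ≈ 89.54°
pole (1 + j250·0.125) = 1 + j31.25 → |·| ≈ 31.266, ∠ ≈ 88.17°
pole (1 + j250·0.004) = 1 + j1 → |·| ≈ 1.4142, ∠ ≈ 45.00°
|L| = 250 · 1.6008 · 1.0308 / (125 · 31.266 · 1.4142) ≈ 0.074638
Gain = 20 log₁₀(0.074638) ≈ -22.54 dB
∠L = (51.34° + 14.04°) − (89.54° + 88.17° + 45.00°) = -157.33°

-22.5 dB, -157.3°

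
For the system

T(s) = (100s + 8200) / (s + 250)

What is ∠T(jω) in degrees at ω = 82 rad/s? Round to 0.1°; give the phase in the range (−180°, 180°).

26.8°

Substitute s = j82:
Numerator: 100(j82) + 8200 = 8200 + j8200
Denominator: (j82) + 250 = 250 + j82
|N| = √(8200² + 8200²) ≈ 11597, ∠N ≈ 45.00°
|D| = √(250² + 82²) ≈ 263.1, ∠D ≈ 18.16°
∠T = 45.00° − 18.16° = 26.84°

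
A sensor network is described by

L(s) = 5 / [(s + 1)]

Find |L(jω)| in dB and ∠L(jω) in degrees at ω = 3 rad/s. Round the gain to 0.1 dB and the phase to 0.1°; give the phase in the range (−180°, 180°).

At ω = 3 rad/s:
pole (1 + j3·1) = 1 + j3 → |·| ≈ 3.1623, ∠ ≈ 71.57°
|L| = 5 · 1 / (3.1623) ≈ 1.5811
Gain = 20 log₁₀(1.5811) ≈ 3.98 dB
∠L = (0°) − (71.57°) = -71.57°

4.0 dB, -71.6°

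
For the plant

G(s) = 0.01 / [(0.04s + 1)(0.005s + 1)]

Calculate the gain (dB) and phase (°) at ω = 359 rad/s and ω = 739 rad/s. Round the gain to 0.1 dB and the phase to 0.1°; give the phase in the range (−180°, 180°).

ω = 359: -69.4 dB, -146.9°; ω = 739: -81.1 dB, -162.9°

At ω = 359 rad/s:
pole (1 + j359·0.04) = 1 + j14.36 → |·| ≈ 14.395, ∠ ≈ 86.02°
pole (1 + j359·0.005) = 1 + j1.795 → |·| ≈ 2.0548, ∠ ≈ 60.88°
|G| = 0.01 · 1 / (14.395 · 2.0548) ≈ 0.00033808
Gain = 20 log₁₀(0.00033808) ≈ -69.42 dB
∠G = (0°) − (86.02° + 60.88°) = -146.90°

At ω = 739 rad/s:
pole (1 + j739·0.04) = 1 + j29.56 → |·| ≈ 29.577, ∠ ≈ 88.06°
pole (1 + j739·0.005) = 1 + j3.695 → |·| ≈ 3.8279, ∠ ≈ 74.86°
|G| = 0.01 · 1 / (29.577 · 3.8279) ≈ 8.8325e-05
Gain = 20 log₁₀(8.8325e-05) ≈ -81.08 dB
∠G = (0°) − (88.06° + 74.86°) = -162.92°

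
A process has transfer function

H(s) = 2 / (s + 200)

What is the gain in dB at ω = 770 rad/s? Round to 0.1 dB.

-52.0 dB

Substitute s = j770:
Numerator: 2 = 2 + j0
Denominator: (j770) + 200 = 200 + j770
|N| = √(2² + 0²) ≈ 2, ∠N ≈ 0.00°
|D| = √(200² + 770²) ≈ 795.55, ∠D ≈ 75.44°
|H| = 2 / 795.55 ≈ 0.002514
Gain = 20 log₁₀(0.002514) ≈ -51.99 dB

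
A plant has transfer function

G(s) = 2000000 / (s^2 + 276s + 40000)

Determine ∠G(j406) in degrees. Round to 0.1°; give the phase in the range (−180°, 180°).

-138.1°

At s = jω = j406:
quadratic: (j406)² + 276·j406 + 40000 = -124836 + j112056 → |·| ≈ 1.6775e+05, ∠ ≈ 138.09°
∠G = 0.00° − 138.09° = -138.09°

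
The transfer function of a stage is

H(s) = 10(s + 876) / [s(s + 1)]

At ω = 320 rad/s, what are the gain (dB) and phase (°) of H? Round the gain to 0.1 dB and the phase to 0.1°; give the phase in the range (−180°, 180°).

At s = jω = j320:
zero (s+876): 876 + j320 → |·| = √(876²+320²) = √869776 ≈ 932.62, ∠ = arctan(320/876) ≈ 20.07°
pole (s+1): 1 + j320 → |·| = √(1²+320²) = √102401 ≈ 320, ∠ = arctan(320/1) ≈ 89.82°
pole at origin: |s| = 320, ∠ = 90.00° (in denominator)
|H| = 10 · 932.62 / 1.024e+05 ≈ 0.091076
Gain = 20 log₁₀(0.091076) ≈ -20.81 dB
∠H = 20.07° − 179.82° = -159.75°

-20.8 dB, -159.8°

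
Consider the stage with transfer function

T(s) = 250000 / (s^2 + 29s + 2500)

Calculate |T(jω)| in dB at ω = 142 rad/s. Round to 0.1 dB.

At s = jω = j142:
quadratic: (j142)² + 29·j142 + 2500 = -17664 + j4118 → |·| ≈ 18138, ∠ ≈ 166.88°
|T| = 250000 / 18138 ≈ 13.783
Gain = 20 log₁₀(13.783) ≈ 22.79 dB

22.8 dB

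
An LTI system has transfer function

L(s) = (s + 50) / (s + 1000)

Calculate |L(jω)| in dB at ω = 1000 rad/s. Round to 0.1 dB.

Substitute s = j1000:
Numerator: (j1000) + 50 = 50 + j1000
Denominator: (j1000) + 1000 = 1000 + j1000
|N| = √(50² + 1000²) ≈ 1001.2, ∠N ≈ 87.14°
|D| = √(1000² + 1000²) ≈ 1414.2, ∠D ≈ 45.00°
|L| = 1001.2 / 1414.2 ≈ 0.70796
Gain = 20 log₁₀(0.70796) ≈ -3.00 dB

-3.0 dB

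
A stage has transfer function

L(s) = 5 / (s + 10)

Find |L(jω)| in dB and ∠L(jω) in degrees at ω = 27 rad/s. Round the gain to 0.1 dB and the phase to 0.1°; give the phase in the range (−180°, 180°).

-15.2 dB, -69.7°

Substitute s = j27:
Numerator: 5 = 5 + j0
Denominator: (j27) + 10 = 10 + j27
|N| = √(5² + 0²) ≈ 5, ∠N ≈ 0.00°
|D| = √(10² + 27²) ≈ 28.792, ∠D ≈ 69.68°
|L| = 5 / 28.792 ≈ 0.17366
Gain = 20 log₁₀(0.17366) ≈ -15.21 dB
∠L = 0.00° − 69.68° = -69.68°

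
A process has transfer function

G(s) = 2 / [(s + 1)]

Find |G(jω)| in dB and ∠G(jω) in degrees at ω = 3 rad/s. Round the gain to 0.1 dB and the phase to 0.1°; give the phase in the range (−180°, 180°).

At ω = 3 rad/s:
pole (1 + j3·1) = 1 + j3 → |·| ≈ 3.1623, ∠ ≈ 71.57°
|G| = 2 · 1 / (3.1623) ≈ 0.63245
Gain = 20 log₁₀(0.63245) ≈ -3.98 dB
∠G = (0°) − (71.57°) = -71.57°

-4.0 dB, -71.6°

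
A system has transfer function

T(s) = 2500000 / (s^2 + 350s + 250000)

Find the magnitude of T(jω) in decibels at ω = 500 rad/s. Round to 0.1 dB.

At s = jω = j500:
quadratic: (j500)² + 350·j500 + 250000 = 0 + j175000 → |·| ≈ 1.75e+05, ∠ ≈ 90.00°
|T| = 2500000 / 1.75e+05 ≈ 14.286
Gain = 20 log₁₀(14.286) ≈ 23.10 dB

23.1 dB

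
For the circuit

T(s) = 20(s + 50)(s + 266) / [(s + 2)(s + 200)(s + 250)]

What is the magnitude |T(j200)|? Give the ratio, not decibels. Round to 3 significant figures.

At s = jω = j200:
zero (s+50): 50 + j200 → |·| = √(50²+200²) = √42500 ≈ 206.16, ∠ = arctan(200/50) ≈ 75.96°
zero (s+266): 266 + j200 → |·| = √(266²+200²) = √110756 ≈ 332.8, ∠ = arctan(200/266) ≈ 36.94°
pole (s+2): 2 + j200 → |·| = √(2²+200²) = √40004 ≈ 200.01, ∠ = arctan(200/2) ≈ 89.43°
pole (s+200): 200 + j200 → |·| = √(200²+200²) = √80000 ≈ 282.84, ∠ = arctan(200/200) ≈ 45.00°
pole (s+250): 250 + j200 → |·| = √(250²+200²) = √102500 ≈ 320.16, ∠ = arctan(200/250) ≈ 38.66°
|T| = 20 · 68610 / 1.8112e+07 ≈ 0.075762

0.0758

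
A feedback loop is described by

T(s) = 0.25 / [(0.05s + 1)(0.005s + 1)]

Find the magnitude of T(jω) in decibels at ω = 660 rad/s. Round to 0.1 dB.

-53.2 dB

At ω = 660 rad/s:
pole (1 + j660·0.05) = 1 + j33 → |·| ≈ 33.015, ∠ ≈ 88.26°
pole (1 + j660·0.005) = 1 + j3.3 → |·| ≈ 3.4482, ∠ ≈ 73.14°
|T| = 0.25 · 1 / (33.015 · 3.4482) ≈ 0.002196
Gain = 20 log₁₀(0.002196) ≈ -53.17 dB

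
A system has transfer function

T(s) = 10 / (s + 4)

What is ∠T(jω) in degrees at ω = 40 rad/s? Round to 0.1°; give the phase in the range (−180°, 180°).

Substitute s = j40:
Numerator: 10 = 10 + j0
Denominator: (j40) + 4 = 4 + j40
|N| = √(10² + 0²) ≈ 10, ∠N ≈ 0.00°
|D| = √(4² + 40²) ≈ 40.2, ∠D ≈ 84.29°
∠T = 0.00° − 84.29° = -84.29°

-84.3°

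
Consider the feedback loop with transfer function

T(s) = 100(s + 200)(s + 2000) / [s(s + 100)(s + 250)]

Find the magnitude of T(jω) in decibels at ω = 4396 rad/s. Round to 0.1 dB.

-32.1 dB

At s = jω = j4396:
zero (s+200): 200 + j4396 → |·| = √(200²+4396²) = √19364816 ≈ 4400.5, ∠ = arctan(4396/200) ≈ 87.40°
zero (s+2000): 2000 + j4396 → |·| = √(2000²+4396²) = √23324816 ≈ 4829.6, ∠ = arctan(4396/2000) ≈ 65.54°
pole (s+100): 100 + j4396 → |·| = √(100²+4396²) = √19334816 ≈ 4397.1, ∠ = arctan(4396/100) ≈ 88.70°
pole (s+250): 250 + j4396 → |·| = √(250²+4396²) = √19387316 ≈ 4403.1, ∠ = arctan(4396/250) ≈ 86.75°
pole at origin: |s| = 4396, ∠ = 90.00° (in denominator)
|T| = 100 · 2.1253e+07 / 8.511e+10 ≈ 0.024971
Gain = 20 log₁₀(0.024971) ≈ -32.05 dB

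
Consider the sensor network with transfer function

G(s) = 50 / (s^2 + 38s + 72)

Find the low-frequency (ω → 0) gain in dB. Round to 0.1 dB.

G(0) = 50 / 72 ≈ 0.69444
20 log₁₀(0.69444) ≈ -3.17 dB

-3.2 dB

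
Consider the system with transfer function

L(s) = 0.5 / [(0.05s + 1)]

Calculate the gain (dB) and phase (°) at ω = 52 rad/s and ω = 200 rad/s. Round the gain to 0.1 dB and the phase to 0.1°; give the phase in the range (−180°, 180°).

At ω = 52 rad/s:
pole (1 + j52·0.05) = 1 + j2.6 → |·| ≈ 2.7857, ∠ ≈ 68.96°
|L| = 0.5 · 1 / (2.7857) ≈ 0.17949
Gain = 20 log₁₀(0.17949) ≈ -14.92 dB
∠L = (0°) − (68.96°) = -68.96°

At ω = 200 rad/s:
pole (1 + j200·0.05) = 1 + j10 → |·| ≈ 10.05, ∠ ≈ 84.29°
|L| = 0.5 · 1 / (10.05) ≈ 0.049751
Gain = 20 log₁₀(0.049751) ≈ -26.06 dB
∠L = (0°) − (84.29°) = -84.29°

ω = 52: -14.9 dB, -69.0°; ω = 200: -26.1 dB, -84.3°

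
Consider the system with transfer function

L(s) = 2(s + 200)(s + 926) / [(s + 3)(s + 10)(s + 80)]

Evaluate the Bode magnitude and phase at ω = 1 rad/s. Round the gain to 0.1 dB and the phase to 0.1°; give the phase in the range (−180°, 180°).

At s = jω = j1:
zero (s+200): 200 + j1 → |·| = √(200²+1²) = √40001 ≈ 200, ∠ = arctan(1/200) ≈ 0.29°
zero (s+926): 926 + j1 → |·| = √(926²+1²) = √857477 ≈ 926, ∠ = arctan(1/926) ≈ 0.06°
pole (s+3): 3 + j1 → |·| = √(3²+1²) = √10 ≈ 3.1623, ∠ = arctan(1/3) ≈ 18.43°
pole (s+10): 10 + j1 → |·| = √(10²+1²) = √101 ≈ 10.05, ∠ = arctan(1/10) ≈ 5.71°
pole (s+80): 80 + j1 → |·| = √(80²+1²) = √6401 ≈ 80.006, ∠ = arctan(1/80) ≈ 0.72°
|L| = 2 · 1.852e+05 / 2542.7 ≈ 145.67
Gain = 20 log₁₀(145.67) ≈ 43.27 dB
∠L = 0.35° − 24.86° = -24.51°

43.3 dB, -24.5°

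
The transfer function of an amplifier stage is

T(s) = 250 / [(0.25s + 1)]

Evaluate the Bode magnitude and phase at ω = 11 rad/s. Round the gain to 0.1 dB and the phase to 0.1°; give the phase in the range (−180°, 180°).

At ω = 11 rad/s:
pole (1 + j11·0.25) = 1 + j2.75 → |·| ≈ 2.9262, ∠ ≈ 70.02°
|T| = 250 · 1 / (2.9262) ≈ 85.435
Gain = 20 log₁₀(85.435) ≈ 38.63 dB
∠T = (0°) − (70.02°) = -70.02°

38.6 dB, -70.0°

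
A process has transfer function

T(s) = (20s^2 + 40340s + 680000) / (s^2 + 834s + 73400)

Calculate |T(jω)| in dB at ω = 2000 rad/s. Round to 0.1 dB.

28.5 dB

Substitute s = j2000:
Numerator: 20(j2000)^2 + 40340(j2000) + 680000 = -79320000 + j80680000
Denominator: (j2000)^2 + 834(j2000) + 73400 = -3926600 + j1668000
|N| = √(79320000² + 80680000²) ≈ 1.1314e+08, ∠N ≈ 134.51°
|D| = √(3926600² + 1668000²) ≈ 4.2662e+06, ∠D ≈ 156.98°
|T| = 1.1314e+08 / 4.2662e+06 ≈ 26.52
Gain = 20 log₁₀(26.52) ≈ 28.47 dB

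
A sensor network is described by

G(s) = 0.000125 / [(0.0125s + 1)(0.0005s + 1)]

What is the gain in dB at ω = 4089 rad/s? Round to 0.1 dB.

-119.4 dB

At ω = 4089 rad/s:
pole (1 + j4089·0.0125) = 1 + j51.1125 → |·| ≈ 51.122, ∠ ≈ 88.88°
pole (1 + j4089·0.0005) = 1 + j2.0445 → |·| ≈ 2.276, ∠ ≈ 63.94°
|G| = 0.000125 · 1 / (51.122 · 2.276) ≈ 1.0743e-06
Gain = 20 log₁₀(1.0743e-06) ≈ -119.38 dB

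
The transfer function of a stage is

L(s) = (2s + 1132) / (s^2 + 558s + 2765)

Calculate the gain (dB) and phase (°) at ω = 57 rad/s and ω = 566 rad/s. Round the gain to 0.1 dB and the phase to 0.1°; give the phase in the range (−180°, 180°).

ω = 57: -28.9 dB, -85.1°; ω = 566: -48.9 dB, -90.2°

Substitute s = j57:
Numerator: 2(j57) + 1132 = 1132 + j114
Denominator: (j57)^2 + 558(j57) + 2765 = -484 + j31806
|N| = √(1132² + 114²) ≈ 1137.7, ∠N ≈ 5.75°
|D| = √(484² + 31806²) ≈ 31810, ∠D ≈ 90.87°
|L| = 1137.7 / 31810 ≈ 0.035765
Gain = 20 log₁₀(0.035765) ≈ -28.93 dB
∠L = 5.75° − 90.87° = -85.12°

Substitute s = j566:
Numerator: 2(j566) + 1132 = 1132 + j1132
Denominator: (j566)^2 + 558(j566) + 2765 = -317591 + j315828
|N| = √(1132² + 1132²) ≈ 1600.9, ∠N ≈ 45.00°
|D| = √(317591² + 315828²) ≈ 4.479e+05, ∠D ≈ 135.16°
|L| = 1600.9 / 4.479e+05 ≈ 0.0035742
Gain = 20 log₁₀(0.0035742) ≈ -48.94 dB
∠L = 45.00° − 135.16° = -90.16°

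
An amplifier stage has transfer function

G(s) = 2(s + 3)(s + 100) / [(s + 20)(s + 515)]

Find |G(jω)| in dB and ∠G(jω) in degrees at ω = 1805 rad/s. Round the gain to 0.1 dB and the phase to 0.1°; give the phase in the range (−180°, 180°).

At s = jω = j1805:
zero (s+3): 3 + j1805 → |·| = √(3²+1805²) = √3258034 ≈ 1805, ∠ = arctan(1805/3) ≈ 89.90°
zero (s+100): 100 + j1805 → |·| = √(100²+1805²) = √3268025 ≈ 1807.8, ∠ = arctan(1805/100) ≈ 86.83°
pole (s+20): 20 + j1805 → |·| = √(20²+1805²) = √3258425 ≈ 1805.1, ∠ = arctan(1805/20) ≈ 89.37°
pole (s+515): 515 + j1805 → |·| = √(515²+1805²) = √3523250 ≈ 1877, ∠ = arctan(1805/515) ≈ 74.08°
|G| = 2 · 3.2631e+06 / 3.3882e+06 ≈ 1.9262
Gain = 20 log₁₀(1.9262) ≈ 5.69 dB
∠G = 176.73° − 163.45° = 13.28°

5.7 dB, 13.3°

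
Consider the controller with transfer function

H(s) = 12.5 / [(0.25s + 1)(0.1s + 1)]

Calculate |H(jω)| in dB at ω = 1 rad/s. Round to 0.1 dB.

At ω = 1 rad/s:
pole (1 + j1·0.25) = 1 + j0.25 → |·| ≈ 1.0308, ∠ ≈ 14.04°
pole (1 + j1·0.1) = 1 + j0.1 → |·| ≈ 1.005, ∠ ≈ 5.71°
|H| = 12.5 · 1 / (1.0308 · 1.005) ≈ 12.066
Gain = 20 log₁₀(12.066) ≈ 21.63 dB

21.6 dB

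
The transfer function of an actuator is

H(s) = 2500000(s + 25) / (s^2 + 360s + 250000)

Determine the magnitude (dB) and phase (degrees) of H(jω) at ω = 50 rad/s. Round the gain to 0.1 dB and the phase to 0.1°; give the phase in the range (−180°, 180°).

55.0 dB, 59.3°

At s = jω = j50:
zero (s+25): 25 + j50 → |·| = √(25²+50²) = √3125 ≈ 55.902, ∠ = arctan(50/25) ≈ 63.43°
quadratic: (j50)² + 360·j50 + 250000 = 247500 + j18000 → |·| ≈ 2.4815e+05, ∠ ≈ 4.16°
|H| = 2500000 · 55.902 / 2.4815e+05 ≈ 563.19
Gain = 20 log₁₀(563.19) ≈ 55.01 dB
∠H = 63.43° − 4.16° = 59.27°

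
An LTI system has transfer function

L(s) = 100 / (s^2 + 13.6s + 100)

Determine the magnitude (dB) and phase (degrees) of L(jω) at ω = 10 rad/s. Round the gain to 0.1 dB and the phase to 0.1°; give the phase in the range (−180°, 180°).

At s = jω = j10:
quadratic: (j10)² + 13.6·j10 + 100 = 0 + j136 → |·| ≈ 136, ∠ ≈ 90.00°
|L| = 100 / 136 ≈ 0.73529
Gain = 20 log₁₀(0.73529) ≈ -2.67 dB
∠L = 0.00° − 90.00° = -90.00°

-2.7 dB, -90.0°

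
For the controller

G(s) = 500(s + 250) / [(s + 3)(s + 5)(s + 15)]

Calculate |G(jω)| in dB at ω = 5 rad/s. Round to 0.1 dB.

At s = jω = j5:
zero (s+250): 250 + j5 → |·| = √(250²+5²) = √62525 ≈ 250.05, ∠ = arctan(5/250) ≈ 1.15°
pole (s+3): 3 + j5 → |·| = √(3²+5²) = √34 ≈ 5.831, ∠ = arctan(5/3) ≈ 59.04°
pole (s+5): 5 + j5 → |·| = √(5²+5²) = √50 ≈ 7.0711, ∠ = arctan(5/5) ≈ 45.00°
pole (s+15): 15 + j5 → |·| = √(15²+5²) = √250 ≈ 15.811, ∠ = arctan(5/15) ≈ 18.43°
|G| = 500 · 250.05 / 651.91 ≈ 191.78
Gain = 20 log₁₀(191.78) ≈ 45.66 dB

45.7 dB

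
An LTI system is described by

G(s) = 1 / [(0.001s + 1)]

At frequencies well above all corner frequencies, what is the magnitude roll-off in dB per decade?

Each pole contributes −20 dB/decade at high frequency; each zero contributes +20 dB/decade.
Net: 0 zero(s) − 1 pole(s) → -20 dB/decade.

-20 dB/decade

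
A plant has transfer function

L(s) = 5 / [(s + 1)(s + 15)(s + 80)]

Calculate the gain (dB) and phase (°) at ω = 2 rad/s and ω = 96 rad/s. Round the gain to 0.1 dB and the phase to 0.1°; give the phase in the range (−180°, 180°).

ω = 2: -54.7 dB, -72.5°; ω = 96: -107.4 dB, 139.3°

At s = jω = j2:
pole (s+1): 1 + j2 → |·| = √(1²+2²) = √5 ≈ 2.2361, ∠ = arctan(2/1) ≈ 63.43°
pole (s+15): 15 + j2 → |·| = √(15²+2²) = √229 ≈ 15.133, ∠ = arctan(2/15) ≈ 7.59°
pole (s+80): 80 + j2 → |·| = √(80²+2²) = √6404 ≈ 80.025, ∠ = arctan(2/80) ≈ 1.43°
|L| = 5 / 2708 ≈ 0.0018464
Gain = 20 log₁₀(0.0018464) ≈ -54.67 dB
∠L = 0.00° − 72.45° = -72.45°

At s = jω = j96:
pole (s+1): 1 + j96 → |·| = √(1²+96²) = √9217 ≈ 96.005, ∠ = arctan(96/1) ≈ 89.40°
pole (s+15): 15 + j96 → |·| = √(15²+96²) = √9441 ≈ 97.165, ∠ = arctan(96/15) ≈ 81.12°
pole (s+80): 80 + j96 → |·| = √(80²+96²) = √15616 ≈ 124.96, ∠ = arctan(96/80) ≈ 50.19°
|L| = 5 / 1.1657e+06 ≈ 4.2893e-06
Gain = 20 log₁₀(4.2893e-06) ≈ -107.35 dB
∠L = 0.00° − 220.71° = -220.71° ≡ 139.29° (principal value)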